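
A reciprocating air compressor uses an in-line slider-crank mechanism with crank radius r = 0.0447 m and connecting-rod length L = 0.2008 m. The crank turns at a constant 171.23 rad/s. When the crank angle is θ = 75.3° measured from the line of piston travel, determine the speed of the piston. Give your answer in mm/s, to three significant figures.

7830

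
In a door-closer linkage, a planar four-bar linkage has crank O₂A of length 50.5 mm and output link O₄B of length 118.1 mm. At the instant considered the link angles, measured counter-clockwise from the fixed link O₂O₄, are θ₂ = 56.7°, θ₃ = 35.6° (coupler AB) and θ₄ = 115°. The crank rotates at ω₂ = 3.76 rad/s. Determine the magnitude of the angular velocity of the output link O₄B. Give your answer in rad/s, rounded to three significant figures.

0.589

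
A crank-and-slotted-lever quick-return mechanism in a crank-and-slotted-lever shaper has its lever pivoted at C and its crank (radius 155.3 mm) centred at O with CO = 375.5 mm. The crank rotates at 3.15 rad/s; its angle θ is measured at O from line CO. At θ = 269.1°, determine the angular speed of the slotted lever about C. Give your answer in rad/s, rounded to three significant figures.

0.448

ω = 3.15 rad/s
Crank pin A relative to C: A = (d + r cosθ, r sinθ); lever angle φ = atan2(r sinθ, d + r cosθ).
Differentiating tanφ: φ̇ = rω(d cosθ + r)/(d² + r² + 2dr cosθ).
d² + r² + 2dr cosθ = |CA|² = 0.163286 m²;  d cosθ + r = +0.1494 m.
|ω_lever| = |0.1553·3.15·+0.1494| / 0.163286 = 0.4476 rad/s.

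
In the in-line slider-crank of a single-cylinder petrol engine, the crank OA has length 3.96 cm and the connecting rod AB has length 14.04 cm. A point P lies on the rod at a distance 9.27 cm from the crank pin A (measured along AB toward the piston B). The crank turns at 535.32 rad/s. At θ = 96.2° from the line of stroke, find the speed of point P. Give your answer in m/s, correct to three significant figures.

20.6

ω = 535.3 rad/s.  Crank-pin speed |V_A| = rω = 21.199 m/s, perpendicular to OA.
Rod angle: sinφ = −(r/L) sinθ ⇒ φ = -16.284°; ω_rod = −rω cosθ/√(L²−r²sin²θ) = +16.988 rad/s.
V_P = V_A + ω_rod × AP, with AP = 0.0927 m along the rod.
Components: V_Px = −rω sinθ − a·ω_rod·sinφ = -20.633 m/s;  V_Py = rω cosθ + a·ω_rod·cosφ = -0.77782 m/s.
|V_P| = √(V_Px² + V_Py²) = 20.648 m/s.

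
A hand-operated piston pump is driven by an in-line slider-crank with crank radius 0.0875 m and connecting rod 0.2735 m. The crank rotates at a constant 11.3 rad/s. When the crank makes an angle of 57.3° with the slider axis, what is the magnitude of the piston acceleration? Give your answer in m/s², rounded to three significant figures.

4.58

ω = 11.3 rad/s
x(θ) = r cosθ + √(L² − r² sin²θ); with ω constant, a = ω²·d²x/dθ².
d²x/dθ² = −r cosθ − r²(cos2θ)/√u − r⁴ sin²2θ/(4u^{3/2}),  u = L² − r² sin²θ = 0.0693806 m².
Substituting r = 0.0875 m, L = 0.2735 m, θ = 57.3°: d²x/dθ² = -0.035834 m.
a = ω²·d²x/dθ² = (11.3)²·(-0.035834) = -4.5756 m/s²;  |a| = 4.5756 m/s².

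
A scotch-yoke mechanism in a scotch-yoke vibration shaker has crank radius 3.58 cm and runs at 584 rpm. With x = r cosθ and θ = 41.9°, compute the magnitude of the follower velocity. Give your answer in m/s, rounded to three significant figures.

1.46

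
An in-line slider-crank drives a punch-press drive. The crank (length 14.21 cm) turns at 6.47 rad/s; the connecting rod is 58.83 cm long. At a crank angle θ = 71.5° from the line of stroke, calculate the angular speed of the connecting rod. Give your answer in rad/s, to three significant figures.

ω = 6.47 rad/s
The rod makes angle φ with the slider axis where L sinφ = r sinθ; differentiating, L cosφ·φ̇ = r ω cosθ.
L cosφ = √(L² − r² sin²θ) = 0.57266 m.
|ω_rod| = r ω |cosθ| / √(L² − r² sin²θ) = 0.1421·6.47·0.31730/0.57266 = 0.50942 rad/s.

0.509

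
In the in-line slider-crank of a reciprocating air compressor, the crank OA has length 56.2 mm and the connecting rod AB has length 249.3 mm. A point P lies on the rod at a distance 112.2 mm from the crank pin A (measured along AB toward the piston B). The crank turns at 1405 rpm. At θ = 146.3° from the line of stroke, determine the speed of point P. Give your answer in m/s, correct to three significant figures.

5.65

ω = 147.1 rad/s.  Crank-pin speed |V_A| = rω = 8.2688 m/s, perpendicular to OA.
Rod angle: sinφ = −(r/L) sinθ ⇒ φ = -7.185°; ω_rod = −rω cosθ/√(L²−r²sin²θ) = +27.813 rad/s.
V_P = V_A + ω_rod × AP, with AP = 0.1122 m along the rod.
Components: V_Px = −rω sinθ − a·ω_rod·sinφ = -4.1976 m/s;  V_Py = rω cosθ + a·ω_rod·cosφ = -3.7832 m/s.
|V_P| = √(V_Px² + V_Py²) = 5.6508 m/s.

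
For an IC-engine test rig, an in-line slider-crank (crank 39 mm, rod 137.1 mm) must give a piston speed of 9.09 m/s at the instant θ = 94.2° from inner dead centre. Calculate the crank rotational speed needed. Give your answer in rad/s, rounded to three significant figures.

239

For an in-line slider-crank, |v_piston| = rω|sinθ|·[1 + r cosθ/√(L² − r² sin²θ)].
With r = 0.039 m, L = 0.1371 m, θ = 94.2°: the bracketed kinematic factor |dx/dθ| = 0.03805 m.
ω = v/|dx/dθ| = 9.09/0.03805 = 238.89 rad/s.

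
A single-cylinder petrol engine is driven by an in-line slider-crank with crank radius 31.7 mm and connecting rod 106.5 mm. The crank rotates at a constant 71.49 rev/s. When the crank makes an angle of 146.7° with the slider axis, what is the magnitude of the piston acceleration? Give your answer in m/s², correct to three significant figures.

4540

ω = 2π·71.5 = 449.2 rad/s
x(θ) = r cosθ + √(L² − r² sin²θ); with ω constant, a = ω²·d²x/dθ².
d²x/dθ² = −r cosθ − r²(cos2θ)/√u − r⁴ sin²2θ/(4u^{3/2}),  u = L² − r² sin²θ = 0.0110393 m².
Substituting r = 0.0317 m, L = 0.1065 m, θ = 146.7°: d²x/dθ² = +0.022513 m.
a = ω²·d²x/dθ² = (449.2)²·(+0.022513) = +4542.5 m/s²;  |a| = 4542.5 m/s².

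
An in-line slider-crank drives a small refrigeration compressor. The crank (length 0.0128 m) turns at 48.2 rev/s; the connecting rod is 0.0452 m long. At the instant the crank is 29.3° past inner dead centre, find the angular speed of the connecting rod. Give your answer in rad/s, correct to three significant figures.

75.5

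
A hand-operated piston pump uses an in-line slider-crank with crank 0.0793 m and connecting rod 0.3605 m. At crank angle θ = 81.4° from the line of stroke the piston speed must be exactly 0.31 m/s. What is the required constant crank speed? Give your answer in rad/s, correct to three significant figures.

For an in-line slider-crank, |v_piston| = rω|sinθ|·[1 + r cosθ/√(L² − r² sin²θ)].
With r = 0.0793 m, L = 0.3605 m, θ = 81.4°: the bracketed kinematic factor |dx/dθ| = 0.081051 m.
ω = v/|dx/dθ| = 0.31/0.081051 = 3.8248 rad/s.

3.82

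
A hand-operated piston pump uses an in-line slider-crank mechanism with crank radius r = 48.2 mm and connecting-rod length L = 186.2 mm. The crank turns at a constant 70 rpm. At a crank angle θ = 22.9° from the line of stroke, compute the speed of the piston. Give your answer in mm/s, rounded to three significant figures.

ω = 2π·70/60 = 7.33 rad/s
For an in-line slider-crank, x = r cosθ + √(L² − r² sin²θ), so v = −rω sinθ·[1 + r cosθ/√(L² − r² sin²θ)].
With r = 0.0482 m, L = 0.1862 m, θ = 22.9°: √(L² − r² sin²θ) = 0.18525 m.
v = −0.0482·7.33·0.38912·[1 + 0.0482·0.92119/0.18525] = -0.17044 m/s.
|v| = 0.17044 m/s = 170.44 mm/s.

170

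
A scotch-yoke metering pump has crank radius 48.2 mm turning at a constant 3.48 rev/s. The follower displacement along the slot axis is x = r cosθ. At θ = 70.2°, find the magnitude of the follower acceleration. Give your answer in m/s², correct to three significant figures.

7.81

ω = 21.87 rad/s (from 3.48 rev/s).
x = r cosθ ⇒ ẍ = −rω² cosθ (ω constant).
|a| = rω²|cosθ| = 0.0482·(21.87)²·|cos 70.2°| = 7.806 m/s².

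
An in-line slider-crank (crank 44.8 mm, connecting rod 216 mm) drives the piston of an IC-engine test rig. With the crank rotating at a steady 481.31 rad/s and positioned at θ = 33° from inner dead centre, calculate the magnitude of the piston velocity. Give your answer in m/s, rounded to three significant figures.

ω = 481.3 rad/s
For an in-line slider-crank, x = r cosθ + √(L² − r² sin²θ), so v = −rω sinθ·[1 + r cosθ/√(L² − r² sin²θ)].
With r = 0.0448 m, L = 0.216 m, θ = 33°: √(L² − r² sin²θ) = 0.21462 m.
v = −0.0448·481.3·0.54464·[1 + 0.0448·0.83867/0.21462] = -13.8 m/s.
|v| = 13.8 m/s.

13.8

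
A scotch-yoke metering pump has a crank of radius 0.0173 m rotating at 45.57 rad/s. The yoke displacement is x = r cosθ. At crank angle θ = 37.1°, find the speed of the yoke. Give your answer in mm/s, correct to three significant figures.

ω = 45.57 rad/s
x = r cosθ ⇒ ẋ = −rω sinθ.
|v| = rω|sinθ| = 0.0173·45.57·|sin 37.1°| = 0.47555 m/s = 475.55 mm/s.

476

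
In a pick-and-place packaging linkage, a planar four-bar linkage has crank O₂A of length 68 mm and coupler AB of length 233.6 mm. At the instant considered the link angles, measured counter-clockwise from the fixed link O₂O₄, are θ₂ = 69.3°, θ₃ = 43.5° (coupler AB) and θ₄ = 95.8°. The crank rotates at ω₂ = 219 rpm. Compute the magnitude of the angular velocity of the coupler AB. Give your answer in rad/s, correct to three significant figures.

ω₂ = 22.93 rad/s (from 219 rpm).
Differentiating the loop-closure r₂e^{iθ₂}+r₃e^{iθ₃}=r₁+r₄e^{iθ₄} gives r₂ω₂e^{iθ₂}+r₃ω₃e^{iθ₃}=r₄ω₄e^{iθ₄}.
Eliminating the other unknown: ω₃ = r₂ω₂ sin(θ₄−θ₂) / [r₃ sin(θ₃−θ₄)].
Numerator sine = +0.44620; denominator sine = -0.79122.
Result = 0.068·22.93·(+0.44620) / (0.2336·(-0.79122)) = -3.7648 rad/s; magnitude 3.7648 rad/s.

3.76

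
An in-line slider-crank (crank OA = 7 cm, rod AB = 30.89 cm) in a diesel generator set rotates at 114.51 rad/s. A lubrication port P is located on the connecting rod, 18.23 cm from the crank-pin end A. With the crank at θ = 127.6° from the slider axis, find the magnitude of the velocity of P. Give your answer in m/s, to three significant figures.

ω = 114.5 rad/s.  Crank-pin speed |V_A| = rω = 8.0157 m/s, perpendicular to OA.
Rod angle: sinφ = −(r/L) sinθ ⇒ φ = -10.343°; ω_rod = −rω cosθ/√(L²−r²sin²θ) = +16.094 rad/s.
V_P = V_A + ω_rod × AP, with AP = 0.1823 m along the rod.
Components: V_Px = −rω sinθ − a·ω_rod·sinφ = -5.824 m/s;  V_Py = rω cosθ + a·ω_rod·cosφ = -2.0044 m/s.
|V_P| = √(V_Px² + V_Py²) = 6.1593 m/s.

6.16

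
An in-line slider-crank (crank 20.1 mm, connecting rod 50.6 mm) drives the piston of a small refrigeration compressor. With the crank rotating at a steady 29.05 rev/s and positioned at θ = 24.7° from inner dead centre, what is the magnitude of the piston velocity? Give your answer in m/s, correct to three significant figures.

2.09

ω = 2π·29.1 = 182.5 rad/s
For an in-line slider-crank, x = r cosθ + √(L² − r² sin²θ), so v = −rω sinθ·[1 + r cosθ/√(L² − r² sin²θ)].
With r = 0.0201 m, L = 0.0506 m, θ = 24.7°: √(L² − r² sin²θ) = 0.049898 m.
v = −0.0201·182.5·0.41787·[1 + 0.0201·0.90851/0.049898] = -2.0941 m/s.
|v| = 2.0941 m/s.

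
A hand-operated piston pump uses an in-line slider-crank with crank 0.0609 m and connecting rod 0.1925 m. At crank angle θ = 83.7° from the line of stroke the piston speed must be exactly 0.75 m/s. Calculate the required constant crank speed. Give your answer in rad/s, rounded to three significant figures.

For an in-line slider-crank, |v_piston| = rω|sinθ|·[1 + r cosθ/√(L² − r² sin²θ)].
With r = 0.0609 m, L = 0.1925 m, θ = 83.7°: the bracketed kinematic factor |dx/dθ| = 0.062746 m.
ω = v/|dx/dθ| = 0.75/0.062746 = 11.953 rad/s.

12.0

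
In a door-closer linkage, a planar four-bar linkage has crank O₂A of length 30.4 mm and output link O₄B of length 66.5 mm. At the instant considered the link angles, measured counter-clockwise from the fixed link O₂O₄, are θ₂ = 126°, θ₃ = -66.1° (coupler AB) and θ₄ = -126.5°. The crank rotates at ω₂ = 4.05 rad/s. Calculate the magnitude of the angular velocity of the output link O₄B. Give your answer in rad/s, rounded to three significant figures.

ω₂ = 4.05 rad/s
Differentiating the loop-closure r₂e^{iθ₂}+r₃e^{iθ₃}=r₁+r₄e^{iθ₄} gives r₂ω₂e^{iθ₂}+r₃ω₃e^{iθ₃}=r₄ω₄e^{iθ₄}.
Eliminating the other unknown: ω₄ = r₂ω₂ sin(θ₂−θ₃) / [r₄ sin(θ₄−θ₃)].
Numerator sine = -0.20962; denominator sine = -0.86949.
Result = 0.0304·4.05·(-0.20962) / (0.0665·(-0.86949)) = +0.44634 rad/s; magnitude 0.44634 rad/s.

0.446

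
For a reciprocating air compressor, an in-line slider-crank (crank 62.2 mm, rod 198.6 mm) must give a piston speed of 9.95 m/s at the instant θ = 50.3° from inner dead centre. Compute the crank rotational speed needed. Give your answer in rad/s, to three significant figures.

172

For an in-line slider-crank, |v_piston| = rω|sinθ|·[1 + r cosθ/√(L² − r² sin²θ)].
With r = 0.0622 m, L = 0.1986 m, θ = 50.3°: the bracketed kinematic factor |dx/dθ| = 0.057721 m.
ω = v/|dx/dθ| = 9.95/0.057721 = 172.38 rad/s.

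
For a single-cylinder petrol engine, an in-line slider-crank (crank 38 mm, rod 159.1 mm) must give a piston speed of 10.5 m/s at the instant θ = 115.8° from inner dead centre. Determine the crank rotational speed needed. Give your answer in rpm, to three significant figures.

For an in-line slider-crank, |v_piston| = rω|sinθ|·[1 + r cosθ/√(L² − r² sin²θ)].
With r = 0.038 m, L = 0.1591 m, θ = 115.8°: the bracketed kinematic factor |dx/dθ| = 0.030571 m.
ω = v/|dx/dθ| = 10.5/0.030571 = 343.47 rad/s.
N = 60ω/(2π) = 3279.9 rpm.

3280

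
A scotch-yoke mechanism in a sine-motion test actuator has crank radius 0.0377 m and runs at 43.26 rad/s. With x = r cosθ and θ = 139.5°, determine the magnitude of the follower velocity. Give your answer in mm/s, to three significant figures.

1060

ω = 43.26 rad/s
x = r cosθ ⇒ ẋ = −rω sinθ.
|v| = rω|sinθ| = 0.0377·43.26·|sin 139.5°| = 1.0592 m/s = 1059.2 mm/s.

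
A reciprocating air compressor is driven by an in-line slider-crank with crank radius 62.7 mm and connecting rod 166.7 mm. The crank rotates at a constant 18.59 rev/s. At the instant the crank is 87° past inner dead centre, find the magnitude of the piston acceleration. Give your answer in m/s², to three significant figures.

ω = 2π·18.6 = 116.8 rad/s
x(θ) = r cosθ + √(L² − r² sin²θ); with ω constant, a = ω²·d²x/dθ².
d²x/dθ² = −r cosθ − r²(cos2θ)/√u − r⁴ sin²2θ/(4u^{3/2}),  u = L² − r² sin²θ = 0.0238684 m².
Substituting r = 0.0627 m, L = 0.1667 m, θ = 87°: d²x/dθ² = +0.022014 m.
a = ω²·d²x/dθ² = (116.8)²·(+0.022014) = +300.34 m/s²;  |a| = 300.34 m/s².

300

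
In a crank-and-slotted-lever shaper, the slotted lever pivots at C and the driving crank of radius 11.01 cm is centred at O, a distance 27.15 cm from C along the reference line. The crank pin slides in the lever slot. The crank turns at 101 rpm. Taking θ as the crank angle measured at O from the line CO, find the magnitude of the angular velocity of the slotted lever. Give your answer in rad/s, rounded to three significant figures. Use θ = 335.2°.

ω = 10.58 rad/s (from 101 rpm).
Crank pin A relative to C: A = (d + r cosθ, r sinθ); lever angle φ = atan2(r sinθ, d + r cosθ).
Differentiating tanφ: φ̇ = rω(d cosθ + r)/(d² + r² + 2dr cosθ).
d² + r² + 2dr cosθ = |CA|² = 0.140105 m²;  d cosθ + r = +0.35656 m.
|ω_lever| = |0.1101·10.58·+0.35656| / 0.140105 = 2.9636 rad/s.

2.96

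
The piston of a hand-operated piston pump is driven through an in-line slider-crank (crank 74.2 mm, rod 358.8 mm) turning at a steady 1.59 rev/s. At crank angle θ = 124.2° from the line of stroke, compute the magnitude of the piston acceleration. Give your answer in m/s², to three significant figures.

4.72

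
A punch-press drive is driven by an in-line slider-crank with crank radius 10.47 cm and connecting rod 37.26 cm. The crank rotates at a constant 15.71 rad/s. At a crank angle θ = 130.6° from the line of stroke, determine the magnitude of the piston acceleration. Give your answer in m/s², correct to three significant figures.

17.8

ω = 15.71 rad/s
x(θ) = r cosθ + √(L² − r² sin²θ); with ω constant, a = ω²·d²x/dθ².
d²x/dθ² = −r cosθ − r²(cos2θ)/√u − r⁴ sin²2θ/(4u^{3/2}),  u = L² − r² sin²θ = 0.132511 m².
Substituting r = 0.1047 m, L = 0.3726 m, θ = 130.6°: d²x/dθ² = +0.072135 m.
a = ω²·d²x/dθ² = (15.71)²·(+0.072135) = +17.803 m/s²;  |a| = 17.803 m/s².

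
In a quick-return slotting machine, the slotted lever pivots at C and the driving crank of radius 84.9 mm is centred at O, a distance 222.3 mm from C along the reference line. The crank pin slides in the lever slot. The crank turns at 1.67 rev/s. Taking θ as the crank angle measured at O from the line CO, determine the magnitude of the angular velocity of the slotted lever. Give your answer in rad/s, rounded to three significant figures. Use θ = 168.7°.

ω = 10.49 rad/s (from 1.67 rev/s).
Crank pin A relative to C: A = (d + r cosθ, r sinθ); lever angle φ = atan2(r sinθ, d + r cosθ).
Differentiating tanφ: φ̇ = rω(d cosθ + r)/(d² + r² + 2dr cosθ).
d² + r² + 2dr cosθ = |CA|² = 0.0196105 m²;  d cosθ + r = -0.13309 m.
|ω_lever| = |0.0849·10.49·-0.13309| / 0.0196105 = 6.0459 rad/s.

6.05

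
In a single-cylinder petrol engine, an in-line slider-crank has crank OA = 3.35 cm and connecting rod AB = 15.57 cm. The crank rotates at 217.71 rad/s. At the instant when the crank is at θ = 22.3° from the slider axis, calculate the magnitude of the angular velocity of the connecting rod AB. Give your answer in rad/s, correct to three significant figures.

43.5

ω = 217.7 rad/s
The rod makes angle φ with the slider axis where L sinφ = r sinθ; differentiating, L cosφ·φ̇ = r ω cosθ.
L cosφ = √(L² − r² sin²θ) = 0.15518 m.
|ω_rod| = r ω |cosθ| / √(L² − r² sin²θ) = 0.0335·217.7·0.92521/0.15518 = 43.484 rad/s.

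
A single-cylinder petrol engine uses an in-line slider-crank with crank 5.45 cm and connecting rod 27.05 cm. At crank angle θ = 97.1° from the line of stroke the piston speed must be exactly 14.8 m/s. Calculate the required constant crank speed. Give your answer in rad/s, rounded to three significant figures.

For an in-line slider-crank, |v_piston| = rω|sinθ|·[1 + r cosθ/√(L² − r² sin²θ)].
With r = 0.0545 m, L = 0.2705 m, θ = 97.1°: the bracketed kinematic factor |dx/dθ| = 0.052708 m.
ω = v/|dx/dθ| = 14.8/0.052708 = 280.79 rad/s.

281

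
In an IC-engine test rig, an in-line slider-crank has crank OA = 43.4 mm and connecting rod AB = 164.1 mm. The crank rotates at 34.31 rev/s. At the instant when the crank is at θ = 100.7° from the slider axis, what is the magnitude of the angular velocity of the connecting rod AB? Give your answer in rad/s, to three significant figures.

11.0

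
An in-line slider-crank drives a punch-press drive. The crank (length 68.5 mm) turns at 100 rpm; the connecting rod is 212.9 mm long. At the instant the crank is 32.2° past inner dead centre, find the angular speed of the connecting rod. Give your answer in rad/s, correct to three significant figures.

2.89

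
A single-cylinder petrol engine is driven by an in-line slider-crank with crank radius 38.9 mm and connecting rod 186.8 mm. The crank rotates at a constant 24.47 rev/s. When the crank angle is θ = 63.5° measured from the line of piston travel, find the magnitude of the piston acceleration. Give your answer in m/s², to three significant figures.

ω = 2π·24.5 = 153.7 rad/s
x(θ) = r cosθ + √(L² − r² sin²θ); with ω constant, a = ω²·d²x/dθ².
d²x/dθ² = −r cosθ − r²(cos2θ)/√u − r⁴ sin²2θ/(4u^{3/2}),  u = L² − r² sin²θ = 0.0336823 m².
Substituting r = 0.0389 m, L = 0.1868 m, θ = 63.5°: d²x/dθ² = -0.012454 m.
a = ω²·d²x/dθ² = (153.7)²·(-0.012454) = -294.4 m/s²;  |a| = 294.4 m/s².

294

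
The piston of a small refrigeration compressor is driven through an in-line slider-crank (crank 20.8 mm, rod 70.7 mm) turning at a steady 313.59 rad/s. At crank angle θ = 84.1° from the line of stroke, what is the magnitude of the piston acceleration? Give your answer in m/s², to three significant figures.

ω = 313.6 rad/s
x(θ) = r cosθ + √(L² − r² sin²θ); with ω constant, a = ω²·d²x/dθ².
d²x/dθ² = −r cosθ − r²(cos2θ)/√u − r⁴ sin²2θ/(4u^{3/2}),  u = L² − r² sin²θ = 0.00457042 m².
Substituting r = 0.0208 m, L = 0.0707 m, θ = 84.1°: d²x/dθ² = +0.0041199 m.
a = ω²·d²x/dθ² = (313.6)²·(+0.0041199) = +405.14 m/s²;  |a| = 405.14 m/s².

405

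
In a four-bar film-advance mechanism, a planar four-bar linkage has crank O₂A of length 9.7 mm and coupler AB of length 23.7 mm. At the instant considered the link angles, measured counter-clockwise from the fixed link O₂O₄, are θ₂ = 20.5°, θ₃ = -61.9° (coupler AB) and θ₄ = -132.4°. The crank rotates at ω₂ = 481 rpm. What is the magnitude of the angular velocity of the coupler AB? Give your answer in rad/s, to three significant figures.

ω₂ = 50.37 rad/s (from 481 rpm).
Differentiating the loop-closure r₂e^{iθ₂}+r₃e^{iθ₃}=r₁+r₄e^{iθ₄} gives r₂ω₂e^{iθ₂}+r₃ω₃e^{iθ₃}=r₄ω₄e^{iθ₄}.
Eliminating the other unknown: ω₃ = r₂ω₂ sin(θ₄−θ₂) / [r₃ sin(θ₃−θ₄)].
Numerator sine = -0.45554; denominator sine = +0.94264.
Result = 0.0097·50.37·(-0.45554) / (0.0237·(+0.94264)) = -9.9628 rad/s; magnitude 9.9628 rad/s.

9.96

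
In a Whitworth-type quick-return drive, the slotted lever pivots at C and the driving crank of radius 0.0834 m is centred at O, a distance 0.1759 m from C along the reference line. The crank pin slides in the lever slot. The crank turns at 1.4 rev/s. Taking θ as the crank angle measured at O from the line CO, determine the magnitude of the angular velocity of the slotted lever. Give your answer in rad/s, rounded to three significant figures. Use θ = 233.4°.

0.772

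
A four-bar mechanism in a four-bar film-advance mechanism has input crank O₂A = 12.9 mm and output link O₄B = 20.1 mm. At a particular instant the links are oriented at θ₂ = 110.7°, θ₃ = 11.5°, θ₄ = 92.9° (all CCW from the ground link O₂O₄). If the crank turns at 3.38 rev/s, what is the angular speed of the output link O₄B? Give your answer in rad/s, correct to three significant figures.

ω₂ = 21.24 rad/s (from 3.38 rev/s).
Differentiating the loop-closure r₂e^{iθ₂}+r₃e^{iθ₃}=r₁+r₄e^{iθ₄} gives r₂ω₂e^{iθ₂}+r₃ω₃e^{iθ₃}=r₄ω₄e^{iθ₄}.
Eliminating the other unknown: ω₄ = r₂ω₂ sin(θ₂−θ₃) / [r₄ sin(θ₄−θ₃)].
Numerator sine = +0.98714; denominator sine = +0.98876.
Result = 0.0129·21.24·(+0.98714) / (0.0201·(+0.98876)) = +13.607 rad/s; magnitude 13.607 rad/s.

13.6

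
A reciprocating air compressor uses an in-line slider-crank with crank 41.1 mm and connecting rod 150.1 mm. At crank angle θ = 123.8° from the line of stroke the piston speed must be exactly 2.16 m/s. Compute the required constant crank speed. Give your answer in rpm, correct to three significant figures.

For an in-line slider-crank, |v_piston| = rω|sinθ|·[1 + r cosθ/√(L² − r² sin²θ)].
With r = 0.0411 m, L = 0.1501 m, θ = 123.8°: the bracketed kinematic factor |dx/dθ| = 0.028811 m.
ω = v/|dx/dθ| = 2.16/0.028811 = 74.971 rad/s.
N = 60ω/(2π) = 715.93 rpm.

716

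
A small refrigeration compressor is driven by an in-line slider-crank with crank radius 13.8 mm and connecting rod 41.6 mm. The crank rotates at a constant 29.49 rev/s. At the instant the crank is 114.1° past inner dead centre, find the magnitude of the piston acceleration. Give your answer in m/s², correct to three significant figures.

ω = 2π·29.5 = 185.3 rad/s
x(θ) = r cosθ + √(L² − r² sin²θ); with ω constant, a = ω²·d²x/dθ².
d²x/dθ² = −r cosθ − r²(cos2θ)/√u − r⁴ sin²2θ/(4u^{3/2}),  u = L² − r² sin²θ = 0.00157187 m².
Substituting r = 0.0138 m, L = 0.0416 m, θ = 114.1°: d²x/dθ² = +0.0087557 m.
a = ω²·d²x/dθ² = (185.3)²·(+0.0087557) = +300.61 m/s²;  |a| = 300.61 m/s².

301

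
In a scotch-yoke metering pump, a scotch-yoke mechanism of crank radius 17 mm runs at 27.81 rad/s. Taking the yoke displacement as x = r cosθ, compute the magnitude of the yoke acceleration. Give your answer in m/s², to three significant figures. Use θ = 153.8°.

11.8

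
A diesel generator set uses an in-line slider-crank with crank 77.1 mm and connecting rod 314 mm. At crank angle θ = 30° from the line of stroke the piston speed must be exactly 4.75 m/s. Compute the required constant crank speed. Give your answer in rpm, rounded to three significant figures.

969

For an in-line slider-crank, |v_piston| = rω|sinθ|·[1 + r cosθ/√(L² − r² sin²θ)].
With r = 0.0771 m, L = 0.314 m, θ = 30°: the bracketed kinematic factor |dx/dθ| = 0.04681 m.
ω = v/|dx/dθ| = 4.75/0.04681 = 101.47 rad/s.
N = 60ω/(2π) = 969.01 rpm.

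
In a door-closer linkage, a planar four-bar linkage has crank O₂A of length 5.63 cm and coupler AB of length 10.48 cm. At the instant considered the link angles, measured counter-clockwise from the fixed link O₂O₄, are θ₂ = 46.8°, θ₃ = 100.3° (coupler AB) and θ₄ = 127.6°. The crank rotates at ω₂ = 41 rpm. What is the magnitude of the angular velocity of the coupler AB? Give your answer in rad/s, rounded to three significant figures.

4.96

ω₂ = 4.294 rad/s (from 41 rpm).
Differentiating the loop-closure r₂e^{iθ₂}+r₃e^{iθ₃}=r₁+r₄e^{iθ₄} gives r₂ω₂e^{iθ₂}+r₃ω₃e^{iθ₃}=r₄ω₄e^{iθ₄}.
Eliminating the other unknown: ω₃ = r₂ω₂ sin(θ₄−θ₂) / [r₃ sin(θ₃−θ₄)].
Numerator sine = +0.98714; denominator sine = -0.45865.
Result = 0.0563·4.294·(+0.98714) / (0.1048·(-0.45865)) = -4.9643 rad/s; magnitude 4.9643 rad/s.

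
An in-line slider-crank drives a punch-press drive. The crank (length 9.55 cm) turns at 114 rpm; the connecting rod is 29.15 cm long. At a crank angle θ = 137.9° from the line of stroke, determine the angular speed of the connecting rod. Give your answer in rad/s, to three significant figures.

ω = 11.94 rad/s (converted from 114 rpm).
The rod makes angle φ with the slider axis where L sinφ = r sinθ; differentiating, L cosφ·φ̇ = r ω cosθ.
L cosφ = √(L² − r² sin²θ) = 0.28438 m.
|ω_rod| = r ω |cosθ| / √(L² − r² sin²θ) = 0.0955·11.94·0.74198/0.28438 = 2.9746 rad/s.

2.97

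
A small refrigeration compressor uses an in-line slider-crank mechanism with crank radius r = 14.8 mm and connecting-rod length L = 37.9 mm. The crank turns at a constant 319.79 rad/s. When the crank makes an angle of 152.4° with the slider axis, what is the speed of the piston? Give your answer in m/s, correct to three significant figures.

1.42

ω = 319.8 rad/s
For an in-line slider-crank, x = r cosθ + √(L² − r² sin²θ), so v = −rω sinθ·[1 + r cosθ/√(L² − r² sin²θ)].
With r = 0.0148 m, L = 0.0379 m, θ = 152.4°: √(L² − r² sin²θ) = 0.037275 m.
v = −0.0148·319.8·0.46330·[1 + 0.0148·-0.88620/0.037275] = -1.4212 m/s.
|v| = 1.4212 m/s.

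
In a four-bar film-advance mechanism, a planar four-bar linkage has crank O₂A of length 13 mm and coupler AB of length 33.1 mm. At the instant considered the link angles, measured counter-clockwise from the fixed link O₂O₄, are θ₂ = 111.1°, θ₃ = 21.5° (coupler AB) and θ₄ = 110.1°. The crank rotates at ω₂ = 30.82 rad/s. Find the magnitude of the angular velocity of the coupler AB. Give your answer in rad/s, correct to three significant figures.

0.211

ω₂ = 30.82 rad/s
Differentiating the loop-closure r₂e^{iθ₂}+r₃e^{iθ₃}=r₁+r₄e^{iθ₄} gives r₂ω₂e^{iθ₂}+r₃ω₃e^{iθ₃}=r₄ω₄e^{iθ₄}.
Eliminating the other unknown: ω₃ = r₂ω₂ sin(θ₄−θ₂) / [r₃ sin(θ₃−θ₄)].
Numerator sine = -0.01745; denominator sine = -0.99970.
Result = 0.013·30.82·(-0.01745) / (0.0331·(-0.99970)) = +0.21132 rad/s; magnitude 0.21132 rad/s.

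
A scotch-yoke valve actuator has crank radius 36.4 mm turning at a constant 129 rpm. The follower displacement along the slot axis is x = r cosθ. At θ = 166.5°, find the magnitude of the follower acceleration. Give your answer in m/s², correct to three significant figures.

6.46

ω = 13.51 rad/s (from 129 rpm).
x = r cosθ ⇒ ẍ = −rω² cosθ (ω constant).
|a| = rω²|cosθ| = 0.0364·(13.51)²·|cos 166.5°| = 6.4591 m/s².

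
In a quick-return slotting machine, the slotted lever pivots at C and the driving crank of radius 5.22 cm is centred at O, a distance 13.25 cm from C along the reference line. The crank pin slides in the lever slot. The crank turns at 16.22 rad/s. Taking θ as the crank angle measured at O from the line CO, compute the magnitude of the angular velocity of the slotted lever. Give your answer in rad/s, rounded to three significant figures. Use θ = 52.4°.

3.92

ω = 16.22 rad/s
Crank pin A relative to C: A = (d + r cosθ, r sinθ); lever angle φ = atan2(r sinθ, d + r cosθ).
Differentiating tanφ: φ̇ = rω(d cosθ + r)/(d² + r² + 2dr cosθ).
d² + r² + 2dr cosθ = |CA|² = 0.0287212 m²;  d cosθ + r = +0.13304 m.
|ω_lever| = |0.0522·16.22·+0.13304| / 0.0287212 = 3.9221 rad/s.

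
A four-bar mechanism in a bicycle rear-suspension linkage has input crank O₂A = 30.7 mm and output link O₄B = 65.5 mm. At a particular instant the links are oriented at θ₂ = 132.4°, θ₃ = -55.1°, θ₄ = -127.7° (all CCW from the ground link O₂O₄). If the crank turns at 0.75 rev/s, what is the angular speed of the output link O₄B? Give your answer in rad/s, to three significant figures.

0.302

ω₂ = 4.712 rad/s (from 0.75 rev/s).
Differentiating the loop-closure r₂e^{iθ₂}+r₃e^{iθ₃}=r₁+r₄e^{iθ₄} gives r₂ω₂e^{iθ₂}+r₃ω₃e^{iθ₃}=r₄ω₄e^{iθ₄}.
Eliminating the other unknown: ω₄ = r₂ω₂ sin(θ₂−θ₃) / [r₄ sin(θ₄−θ₃)].
Numerator sine = -0.13053; denominator sine = -0.95424.
Result = 0.0307·4.712·(-0.13053) / (0.0655·(-0.95424)) = +0.30212 rad/s; magnitude 0.30212 rad/s.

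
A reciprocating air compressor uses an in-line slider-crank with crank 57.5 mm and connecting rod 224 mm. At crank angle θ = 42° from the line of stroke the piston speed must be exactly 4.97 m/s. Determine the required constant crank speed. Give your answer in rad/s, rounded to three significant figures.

For an in-line slider-crank, |v_piston| = rω|sinθ|·[1 + r cosθ/√(L² − r² sin²θ)].
With r = 0.0575 m, L = 0.224 m, θ = 42°: the bracketed kinematic factor |dx/dθ| = 0.045925 m.
ω = v/|dx/dθ| = 4.97/0.045925 = 108.22 rad/s.

108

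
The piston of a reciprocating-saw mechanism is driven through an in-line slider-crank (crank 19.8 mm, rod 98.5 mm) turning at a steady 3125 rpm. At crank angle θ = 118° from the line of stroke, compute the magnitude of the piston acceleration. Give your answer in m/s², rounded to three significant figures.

ω = 2π·3125/60 = 327.2 rad/s
x(θ) = r cosθ + √(L² − r² sin²θ); with ω constant, a = ω²·d²x/dθ².
d²x/dθ² = −r cosθ − r²(cos2θ)/√u − r⁴ sin²2θ/(4u^{3/2}),  u = L² − r² sin²θ = 0.00939662 m².
Substituting r = 0.0198 m, L = 0.0985 m, θ = 118°: d²x/dθ² = +0.011528 m.
a = ω²·d²x/dθ² = (327.2)²·(+0.011528) = +1234.6 m/s²;  |a| = 1234.6 m/s².

1230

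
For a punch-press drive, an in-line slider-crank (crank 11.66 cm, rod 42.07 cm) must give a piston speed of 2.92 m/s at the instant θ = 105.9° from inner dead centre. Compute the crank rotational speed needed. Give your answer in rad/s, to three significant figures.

28.3

For an in-line slider-crank, |v_piston| = rω|sinθ|·[1 + r cosθ/√(L² − r² sin²θ)].
With r = 0.1166 m, L = 0.4207 m, θ = 105.9°: the bracketed kinematic factor |dx/dθ| = 0.1033 m.
ω = v/|dx/dθ| = 2.92/0.1033 = 28.266 rad/s.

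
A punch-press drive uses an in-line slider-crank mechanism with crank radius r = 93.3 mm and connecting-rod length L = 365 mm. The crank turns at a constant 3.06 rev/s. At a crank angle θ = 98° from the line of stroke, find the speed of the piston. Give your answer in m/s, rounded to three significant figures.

ω = 2π·3.06 = 19.23 rad/s
For an in-line slider-crank, x = r cosθ + √(L² − r² sin²θ), so v = −rω sinθ·[1 + r cosθ/√(L² − r² sin²θ)].
With r = 0.0933 m, L = 0.365 m, θ = 98°: √(L² − r² sin²θ) = 0.35311 m.
v = −0.0933·19.23·0.99027·[1 + 0.0933·-0.13917/0.35311] = -1.7111 m/s.
|v| = 1.7111 m/s.

1.71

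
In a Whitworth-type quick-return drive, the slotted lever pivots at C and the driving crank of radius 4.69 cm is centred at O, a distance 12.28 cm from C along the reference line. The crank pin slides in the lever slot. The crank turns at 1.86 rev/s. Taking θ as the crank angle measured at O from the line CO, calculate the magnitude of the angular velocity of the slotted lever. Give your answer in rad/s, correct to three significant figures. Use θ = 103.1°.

0.712

ω = 11.69 rad/s (from 1.86 rev/s).
Crank pin A relative to C: A = (d + r cosθ, r sinθ); lever angle φ = atan2(r sinθ, d + r cosθ).
Differentiating tanφ: φ̇ = rω(d cosθ + r)/(d² + r² + 2dr cosθ).
d² + r² + 2dr cosθ = |CA|² = 0.0146687 m²;  d cosθ + r = +0.019067 m.
|ω_lever| = |0.0469·11.69·+0.019067| / 0.0146687 = 0.71246 rad/s.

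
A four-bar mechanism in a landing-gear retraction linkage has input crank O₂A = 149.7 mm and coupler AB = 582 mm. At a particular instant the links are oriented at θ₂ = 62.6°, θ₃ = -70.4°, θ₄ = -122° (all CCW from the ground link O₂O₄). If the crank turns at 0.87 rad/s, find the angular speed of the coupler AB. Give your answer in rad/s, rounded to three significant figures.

0.0229

ω₂ = 0.87 rad/s
Differentiating the loop-closure r₂e^{iθ₂}+r₃e^{iθ₃}=r₁+r₄e^{iθ₄} gives r₂ω₂e^{iθ₂}+r₃ω₃e^{iθ₃}=r₄ω₄e^{iθ₄}.
Eliminating the other unknown: ω₃ = r₂ω₂ sin(θ₄−θ₂) / [r₃ sin(θ₃−θ₄)].
Numerator sine = +0.08020; denominator sine = +0.78369.
Result = 0.1497·0.87·(+0.08020) / (0.582·(+0.78369)) = +0.0229 rad/s; magnitude 0.0229 rad/s.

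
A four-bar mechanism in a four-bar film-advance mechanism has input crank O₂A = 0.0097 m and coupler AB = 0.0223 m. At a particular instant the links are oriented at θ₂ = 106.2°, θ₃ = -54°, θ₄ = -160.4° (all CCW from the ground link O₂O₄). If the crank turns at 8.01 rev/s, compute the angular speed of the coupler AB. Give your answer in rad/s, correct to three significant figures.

22.8

ω₂ = 50.33 rad/s (from 8.01 rev/s).
Differentiating the loop-closure r₂e^{iθ₂}+r₃e^{iθ₃}=r₁+r₄e^{iθ₄} gives r₂ω₂e^{iθ₂}+r₃ω₃e^{iθ₃}=r₄ω₄e^{iθ₄}.
Eliminating the other unknown: ω₃ = r₂ω₂ sin(θ₄−θ₂) / [r₃ sin(θ₃−θ₄)].
Numerator sine = +0.99824; denominator sine = +0.95931.
Result = 0.0097·50.33·(+0.99824) / (0.0223·(+0.95931)) = +22.78 rad/s; magnitude 22.78 rad/s.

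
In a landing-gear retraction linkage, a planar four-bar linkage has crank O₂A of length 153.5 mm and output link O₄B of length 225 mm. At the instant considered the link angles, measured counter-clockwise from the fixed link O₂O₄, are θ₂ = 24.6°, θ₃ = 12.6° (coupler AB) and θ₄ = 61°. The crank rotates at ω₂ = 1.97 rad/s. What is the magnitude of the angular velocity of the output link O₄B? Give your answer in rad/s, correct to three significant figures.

ω₂ = 1.97 rad/s
Differentiating the loop-closure r₂e^{iθ₂}+r₃e^{iθ₃}=r₁+r₄e^{iθ₄} gives r₂ω₂e^{iθ₂}+r₃ω₃e^{iθ₃}=r₄ω₄e^{iθ₄}.
Eliminating the other unknown: ω₄ = r₂ω₂ sin(θ₂−θ₃) / [r₄ sin(θ₄−θ₃)].
Numerator sine = +0.20791; denominator sine = +0.74780.
Result = 0.1535·1.97·(+0.20791) / (0.225·(+0.74780)) = +0.37367 rad/s; magnitude 0.37367 rad/s.

0.374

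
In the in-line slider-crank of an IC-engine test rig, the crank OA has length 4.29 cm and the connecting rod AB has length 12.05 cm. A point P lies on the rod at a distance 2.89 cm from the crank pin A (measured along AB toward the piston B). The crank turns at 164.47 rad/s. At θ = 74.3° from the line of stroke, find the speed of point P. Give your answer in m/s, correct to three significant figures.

7.11

ω = 164.5 rad/s.  Crank-pin speed |V_A| = rω = 7.0558 m/s, perpendicular to OA.
Rod angle: sinφ = −(r/L) sinθ ⇒ φ = -20.044°; ω_rod = −rω cosθ/√(L²−r²sin²θ) = -16.866 rad/s.
V_P = V_A + ω_rod × AP, with AP = 0.0289 m along the rod.
Components: V_Px = −rω sinθ − a·ω_rod·sinφ = -6.9596 m/s;  V_Py = rω cosθ + a·ω_rod·cosφ = +1.4514 m/s.
|V_P| = √(V_Px² + V_Py²) = 7.1093 m/s.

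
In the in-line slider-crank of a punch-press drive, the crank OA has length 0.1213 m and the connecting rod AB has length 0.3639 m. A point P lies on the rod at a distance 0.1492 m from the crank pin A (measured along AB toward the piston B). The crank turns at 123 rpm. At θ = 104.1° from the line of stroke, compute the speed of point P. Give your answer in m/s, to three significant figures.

ω = 12.88 rad/s.  Crank-pin speed |V_A| = rω = 1.5624 m/s, perpendicular to OA.
Rod angle: sinφ = −(r/L) sinθ ⇒ φ = -18.862°; ω_rod = −rω cosθ/√(L²−r²sin²θ) = +1.1053 rad/s.
V_P = V_A + ω_rod × AP, with AP = 0.1492 m along the rod.
Components: V_Px = −rω sinθ − a·ω_rod·sinφ = -1.462 m/s;  V_Py = rω cosθ + a·ω_rod·cosφ = -0.22457 m/s.
|V_P| = √(V_Px² + V_Py²) = 1.4792 m/s.

1.48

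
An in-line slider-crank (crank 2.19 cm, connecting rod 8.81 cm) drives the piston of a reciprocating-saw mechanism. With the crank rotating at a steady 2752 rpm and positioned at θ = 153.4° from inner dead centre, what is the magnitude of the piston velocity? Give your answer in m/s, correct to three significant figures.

2.19

ω = 2π·2752/60 = 288.2 rad/s
For an in-line slider-crank, x = r cosθ + √(L² − r² sin²θ), so v = −rω sinθ·[1 + r cosθ/√(L² − r² sin²θ)].
With r = 0.0219 m, L = 0.0881 m, θ = 153.4°: √(L² − r² sin²θ) = 0.087553 m.
v = −0.0219·288.2·0.44776·[1 + 0.0219·-0.89415/0.087553] = -2.1939 m/s.
|v| = 2.1939 m/s.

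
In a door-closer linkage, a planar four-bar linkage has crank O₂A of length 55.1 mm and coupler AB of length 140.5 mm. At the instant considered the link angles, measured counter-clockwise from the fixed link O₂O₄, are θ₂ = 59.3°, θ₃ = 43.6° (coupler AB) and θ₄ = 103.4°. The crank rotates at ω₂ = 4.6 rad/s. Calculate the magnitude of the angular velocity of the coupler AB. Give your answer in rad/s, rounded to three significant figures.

1.45

ω₂ = 4.6 rad/s
Differentiating the loop-closure r₂e^{iθ₂}+r₃e^{iθ₃}=r₁+r₄e^{iθ₄} gives r₂ω₂e^{iθ₂}+r₃ω₃e^{iθ₃}=r₄ω₄e^{iθ₄}.
Eliminating the other unknown: ω₃ = r₂ω₂ sin(θ₄−θ₂) / [r₃ sin(θ₃−θ₄)].
Numerator sine = +0.69591; denominator sine = -0.86427.
Result = 0.0551·4.6·(+0.69591) / (0.1405·(-0.86427)) = -1.4526 rad/s; magnitude 1.4526 rad/s.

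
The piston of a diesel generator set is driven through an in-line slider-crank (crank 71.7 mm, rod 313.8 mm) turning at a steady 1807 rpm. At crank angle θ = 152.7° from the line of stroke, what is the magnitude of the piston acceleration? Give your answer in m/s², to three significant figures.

ω = 2π·1807/60 = 189.2 rad/s
x(θ) = r cosθ + √(L² − r² sin²θ); with ω constant, a = ω²·d²x/dθ².
d²x/dθ² = −r cosθ − r²(cos2θ)/√u − r⁴ sin²2θ/(4u^{3/2}),  u = L² − r² sin²θ = 0.097389 m².
Substituting r = 0.0717 m, L = 0.3138 m, θ = 152.7°: d²x/dθ² = +0.054027 m.
a = ω²·d²x/dθ² = (189.2)²·(+0.054027) = +1934.6 m/s²;  |a| = 1934.6 m/s².

1930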